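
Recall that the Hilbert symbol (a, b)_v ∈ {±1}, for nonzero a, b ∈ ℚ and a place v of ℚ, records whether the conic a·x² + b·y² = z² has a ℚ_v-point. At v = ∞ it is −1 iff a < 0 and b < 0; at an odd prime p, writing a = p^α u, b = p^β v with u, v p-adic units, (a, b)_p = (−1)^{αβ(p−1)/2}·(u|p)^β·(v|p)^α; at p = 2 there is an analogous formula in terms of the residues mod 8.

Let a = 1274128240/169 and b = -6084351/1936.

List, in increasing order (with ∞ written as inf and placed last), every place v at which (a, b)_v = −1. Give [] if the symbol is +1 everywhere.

[7, 11, 13, 23]

(a, b) ≡ (150535, -676039) mod (ℚ^×)²; places V = {2, 3, 5, 7, 11, 13, 17, 19, 23, ∞}.
(a,b)_3: α=0, u≡1; β=2, v≡2 (mod 3); (1|3)=+1, (2|3)=-1; sign (−1)^0·+1^2·-1^0 = +1.
(a,b)_11: α=1, u≡4; β=-2, v≡7 (mod 11); (4|11)=+1, (7|11)=-1; sign (−1)^0·+1^-2·-1^1 = -1.
(a,b)_5: α=1, u≡2; β=0, v≡4 (mod 5); (2|5)=-1, (4|5)=+1; sign (−1)^0·-1^0·+1^1 = +1.
(a,b)_2: α=4, β=-4; u≡7, v≡1 (mod 8); ε(u)ε(v)=1·0, αω(v)=4·0, βω(u)=-4·0; sum ≡ 0  ⇒  +1.
(a,b)_23: α=3, u≡3; β=1, v≡8 (mod 23); (3|23)=+1, (8|23)=+1; sign (−1)^1·+1^1·+1^3 = -1.
(a,b)_13: α=-2, u≡8; β=1, v≡1 (mod 13); (8|13)=-1, (1|13)=+1; sign (−1)^0·-1^1·+1^-2 = -1.
(a,b)_∞: sgn(150535)=+, sgn(-676039)=−, so +1.
(a,b)_7: α=1, u≡1; β=1, v≡1 (mod 7); (1|7)=+1, (1|7)=+1; sign (−1)^1·+1^1·+1^1 = -1.
(a,b)_19: α=0, u≡9; β=1, v≡11 (mod 19); (9|19)=+1, (11|19)=+1; sign (−1)^0·+1^1·+1^0 = +1.
(a,b)_17: α=1, u≡13; β=1, v≡1 (mod 17); (13|17)=+1, (1|17)=+1; sign (−1)^0·+1^1·+1^1 = +1.
Ram(150535, -676039) = {7, 11, 13, 23}; no ℚ_7-point on the conic.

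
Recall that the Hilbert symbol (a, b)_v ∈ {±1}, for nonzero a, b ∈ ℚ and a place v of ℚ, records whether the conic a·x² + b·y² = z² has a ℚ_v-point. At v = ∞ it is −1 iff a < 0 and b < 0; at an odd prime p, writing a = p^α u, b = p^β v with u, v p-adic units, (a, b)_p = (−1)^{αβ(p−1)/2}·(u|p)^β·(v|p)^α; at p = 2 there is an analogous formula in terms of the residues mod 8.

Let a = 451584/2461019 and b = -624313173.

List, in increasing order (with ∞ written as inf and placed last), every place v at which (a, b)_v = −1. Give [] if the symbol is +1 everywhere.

(a, b) ≡ (11, -5159613) mod (ℚ^×)²; places V = {2, 3, 7, 11, 23, 37, 43, 47, ∞}.
(a,b)_2: α=10, β=0; u≡3, v≡3 (mod 8); ε(u)ε(v)=1·1, αω(v)=10·1, βω(u)=0·1; sum ≡ 1  ⇒  -1.
(a,b)_3: α=2, u≡2; β=1, v≡2 (mod 3); (2|3)=-1, (2|3)=-1; sign (−1)^0·-1^1·-1^2 = -1.
(a,b)_7: α=2, u≡4; β=0, v≡6 (mod 7); (4|7)=+1, (6|7)=-1; sign (−1)^0·+1^0·-1^2 = +1.
(a,b)_∞: sgn(11)=+, sgn(-5159613)=−, so +1.
(a,b)_37: α=0, u≡36; β=1, v≡3 (mod 37); (36|37)=+1, (3|37)=+1; sign (−1)^0·+1^1·+1^0 = +1.
(a,b)_43: α=-2, u≡1; β=1, v≡39 (mod 43); (1|43)=+1, (39|43)=-1; sign (−1)^0·+1^1·-1^-2 = +1.
(a,b)_47: α=0, u≡11; β=1, v≡22 (mod 47); (11|47)=-1, (22|47)=-1; sign (−1)^0·-1^1·-1^0 = -1.
(a,b)_23: α=0, u≡11; β=1, v≡20 (mod 23); (11|23)=-1, (20|23)=-1; sign (−1)^0·-1^1·-1^0 = -1.
(a,b)_11: α=-3, u≡1; β=2, v≡3 (mod 11); (1|11)=+1, (3|11)=+1; sign (−1)^0·+1^2·+1^-3 = +1.
(11, -5159613 / ℚ) ramifies at {2, 3, 23, 47}: a division algebra.

[2, 3, 23, 47]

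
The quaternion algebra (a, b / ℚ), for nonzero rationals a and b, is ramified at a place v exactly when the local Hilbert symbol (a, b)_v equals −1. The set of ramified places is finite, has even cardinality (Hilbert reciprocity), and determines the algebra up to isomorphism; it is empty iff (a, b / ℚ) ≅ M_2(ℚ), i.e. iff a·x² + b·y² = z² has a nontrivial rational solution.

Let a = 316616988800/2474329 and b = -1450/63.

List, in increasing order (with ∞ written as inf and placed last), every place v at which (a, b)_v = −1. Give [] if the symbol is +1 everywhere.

(a, b) ≡ (2, -406) mod (ℚ^×)²; places V = {2, 3, 5, 7, 11, 13, 29, ∞}.
(a,b)_∞: sgn(2)=+, sgn(-406)=−, so +1.
(a,b)_5: α=2, u≡3; β=2, v≡4 (mod 5); (3|5)=-1, (4|5)=+1; sign (−1)^0·-1^2·+1^2 = +1.
(a,b)_2: α=7, β=1; u≡1, v≡5 (mod 8); ε(u)ε(v)=0·0, αω(v)=7·1, βω(u)=1·0; sum ≡ 1  ⇒  -1.
(a,b)_11: α=-4, u≡6; β=0, v≡3 (mod 11); (6|11)=-1, (3|11)=+1; sign (−1)^0·-1^0·+1^-4 = +1.
(a,b)_7: α=6, u≡2; β=-1, v≡3 (mod 7); (2|7)=+1, (3|7)=-1; sign (−1)^0·+1^-1·-1^6 = +1.
(a,b)_13: α=-2, u≡7; β=0, v≡10 (mod 13); (7|13)=-1, (10|13)=+1; sign (−1)^0·-1^0·+1^-2 = +1.
(a,b)_3: α=0, u≡2; β=-2, v≡2 (mod 3); (2|3)=-1, (2|3)=-1; sign (−1)^0·-1^-2·-1^0 = +1.
(a,b)_29: α=2, u≡27; β=1, v≡19 (mod 29); (27|29)=-1, (19|29)=-1; sign (−1)^0·-1^1·-1^2 = -1.
|Ram(2, -406)| = 2, even; anisotropic at {2, 29}.

[2, 29]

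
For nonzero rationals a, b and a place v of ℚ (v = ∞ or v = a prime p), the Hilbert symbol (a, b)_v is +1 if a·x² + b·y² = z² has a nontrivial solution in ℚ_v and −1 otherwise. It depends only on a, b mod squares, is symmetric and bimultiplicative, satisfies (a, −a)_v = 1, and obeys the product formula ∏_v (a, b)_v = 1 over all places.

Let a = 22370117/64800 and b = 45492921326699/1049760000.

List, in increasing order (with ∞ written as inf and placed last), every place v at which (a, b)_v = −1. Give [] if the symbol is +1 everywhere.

[2, 11]

(a, b) ≡ (154, 11) mod (ℚ^×)²; places V = {2, 3, 5, 7, 11, ∞}.
(a,b)_7: α=5, u≡1; β=10, v≡1 (mod 7); (1|7)=+1, (1|7)=+1; sign (−1)^0·+1^10·+1^5 = +1.
(a,b)_3: α=-4, u≡1; β=-8, v≡2 (mod 3); (1|3)=+1, (2|3)=-1; sign (−1)^0·+1^-8·-1^-4 = +1.
(a,b)_∞: sgn(154)=+, sgn(11)=+, so +1.
(a,b)_2: α=-5, β=-8; u≡5, v≡3 (mod 8); ε(u)ε(v)=0·1, αω(v)=-5·1, βω(u)=-8·1; sum ≡ 1  ⇒  -1.
(a,b)_11: α=3, u≡1; β=5, v≡4 (mod 11); (1|11)=+1, (4|11)=+1; sign (−1)^1·+1^5·+1^3 = -1.
(a,b)_5: α=-2, u≡1; β=-4, v≡4 (mod 5); (1|5)=+1, (4|5)=+1; sign (−1)^0·+1^-4·+1^-2 = +1.
|Ram(154, 11)| = 2, even; anisotropic at {2, 11}.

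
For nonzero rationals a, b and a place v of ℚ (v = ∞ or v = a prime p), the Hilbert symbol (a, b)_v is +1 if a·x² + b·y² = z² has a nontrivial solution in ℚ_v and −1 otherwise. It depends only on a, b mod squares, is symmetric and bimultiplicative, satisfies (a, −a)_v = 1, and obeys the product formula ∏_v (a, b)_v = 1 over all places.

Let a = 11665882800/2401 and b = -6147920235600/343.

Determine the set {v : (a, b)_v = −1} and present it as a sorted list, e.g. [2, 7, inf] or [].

Mod squares: a ≡ 3240523, b ≡ -43043. Check v ∈ {∞, 2, 3, 5, 7, 11, 13, 17, 31, 43}.
v=7: a=7^-4·(≡5), b=7^-3·(≡4) mod 7; (5|7)=-1, (4|7)=+1; (−1)^{-4·-3·3}·(-1)^-3·(+1)^-4 = -1.
v=2: v_2(a)=4, v_2(b)=4; units ≡ 3, 5 (mod 8); ε·ε+αω+βω = 1·0+4·1+4·1 ≡ 0  ⇒  (a,b)_2 = +1.
v=11: a=11^1·(≡2), b=11^1·(≡3) mod 11; (2|11)=-1, (3|11)=+1; (−1)^{1·1·5}·(-1)^1·(+1)^1 = +1.
v=43: a=43^1·(≡6), b=43^1·(≡11) mod 43; (6|43)=+1, (11|43)=+1; (−1)^{1·1·21}·(+1)^1·(+1)^1 = -1.
v=3: a=3^2·(≡1), b=3^2·(≡1) mod 3; (1|3)=+1, (1|3)=+1; (−1)^{2·2·1}·(+1)^2·(+1)^2 = +1.
v=31: a=31^1·(≡18), b=31^2·(≡28) mod 31; (18|31)=+1, (28|31)=+1; (−1)^{1·2·15}·(+1)^2·(+1)^1 = +1.
v=5: a=5^2·(≡2), b=5^2·(≡2) mod 5; (2|5)=-1, (2|5)=-1; (−1)^{2·2·2}·(-1)^2·(-1)^2 = +1.
v=∞: 3240523 > 0 and -43043 < 0  ⇒  (a,b)_∞ = +1.
v=13: a=13^1·(≡12), b=13^1·(≡10) mod 13; (12|13)=+1, (10|13)=+1; (−1)^{1·1·6}·(+1)^1·(+1)^1 = +1.
v=17: a=17^1·(≡2), b=17^2·(≡8) mod 17; (2|17)=+1, (8|17)=+1; (−1)^{1·2·8}·(+1)^2·(+1)^1 = +1.
(3240523, -43043 / ℚ) ramifies at {7, 43}: a division algebra.

[7, 43]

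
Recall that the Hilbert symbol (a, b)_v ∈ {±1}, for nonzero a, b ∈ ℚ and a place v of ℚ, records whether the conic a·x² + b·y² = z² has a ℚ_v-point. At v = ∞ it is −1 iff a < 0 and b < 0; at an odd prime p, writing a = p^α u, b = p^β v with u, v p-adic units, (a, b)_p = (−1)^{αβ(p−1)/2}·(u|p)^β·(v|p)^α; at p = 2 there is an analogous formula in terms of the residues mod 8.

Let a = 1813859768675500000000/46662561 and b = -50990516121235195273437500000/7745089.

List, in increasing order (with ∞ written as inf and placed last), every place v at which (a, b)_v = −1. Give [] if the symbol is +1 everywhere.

[2, 5, 13, 19]

(a, b) ≡ (20995, -41990) mod (ℚ^×)²; places V = {2, 3, 5, 7, 11, 13, 17, 19, 23, ∞}.
(a,b)_3: α=-6, u≡1; β=0, v≡1 (mod 3); (1|3)=+1, (1|3)=+1; sign (−1)^0·+1^0·+1^-6 = +1.
(a,b)_∞: sgn(20995)=+, sgn(-41990)=−, so +1.
(a,b)_2: α=8, β=5; u≡3, v≡5 (mod 8); ε(u)ε(v)=1·0, αω(v)=8·1, βω(u)=5·1; sum ≡ 1  ⇒  -1.
(a,b)_5: α=9, u≡1; β=13, v≡3 (mod 5); (1|5)=+1, (3|5)=-1; sign (−1)^0·+1^13·-1^9 = -1.
(a,b)_23: α=-2, u≡21; β=-2, v≡2 (mod 23); (21|23)=-1, (2|23)=+1; sign (−1)^0·-1^-2·+1^-2 = +1.
(a,b)_17: α=3, u≡11; β=5, v≡6 (mod 17); (11|17)=-1, (6|17)=-1; sign (−1)^0·-1^5·-1^3 = +1.
(a,b)_11: α=-2, u≡6; β=-4, v≡7 (mod 11); (6|11)=-1, (7|11)=-1; sign (−1)^0·-1^-4·-1^-2 = +1.
(a,b)_13: α=3, u≡4; β=5, v≡11 (mod 13); (4|13)=+1, (11|13)=-1; sign (−1)^0·+1^5·-1^3 = -1.
(a,b)_7: α=2, u≡4; β=0, v≡3 (mod 7); (4|7)=+1, (3|7)=-1; sign (−1)^0·+1^0·-1^2 = +1.
(a,b)_19: α=3, u≡3; β=5, v≡15 (mod 19); (3|19)=-1, (15|19)=-1; sign (−1)^1·-1^5·-1^3 = -1.
(20995, -41990 / ℚ) ramifies at {2, 5, 13, 19}: a division algebra.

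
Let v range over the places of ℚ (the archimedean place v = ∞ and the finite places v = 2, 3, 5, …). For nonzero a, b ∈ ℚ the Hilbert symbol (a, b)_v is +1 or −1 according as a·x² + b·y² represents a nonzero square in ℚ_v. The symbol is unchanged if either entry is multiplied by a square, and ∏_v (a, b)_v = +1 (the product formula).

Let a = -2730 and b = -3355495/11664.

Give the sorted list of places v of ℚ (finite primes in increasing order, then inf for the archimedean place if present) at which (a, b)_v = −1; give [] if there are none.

[3, inf]

(a, b) ≡ (-2730, -55) mod (ℚ^×)²; places V = {2, 3, 5, 7, 11, 13, 19, ∞}.
(a,b)_2: α=1, β=-4; u≡3, v≡1 (mod 8); ε(u)ε(v)=1·0, αω(v)=1·0, βω(u)=-4·1; sum ≡ 0  ⇒  +1.
(a,b)_3: α=1, u≡2; β=-6, v≡2 (mod 3); (2|3)=-1, (2|3)=-1; sign (−1)^0·-1^-6·-1^1 = -1.
(a,b)_∞: sgn(-2730)=−, sgn(-55)=−, so -1.
(a,b)_7: α=1, u≡2; β=0, v≡2 (mod 7); (2|7)=+1, (2|7)=+1; sign (−1)^0·+1^0·+1^1 = +1.
(a,b)_5: α=1, u≡4; β=1, v≡4 (mod 5); (4|5)=+1, (4|5)=+1; sign (−1)^0·+1^1·+1^1 = +1.
(a,b)_19: α=0, u≡6; β=2, v≡2 (mod 19); (6|19)=+1, (2|19)=-1; sign (−1)^0·+1^2·-1^0 = +1.
(a,b)_13: α=1, u≡11; β=2, v≡3 (mod 13); (11|13)=-1, (3|13)=+1; sign (−1)^0·-1^2·+1^1 = +1.
(a,b)_11: α=0, u≡9; β=1, v≡10 (mod 11); (9|11)=+1, (10|11)=-1; sign (−1)^0·+1^1·-1^0 = +1.
(-2730, -55 / ℚ) ramifies at {3, ∞}: a division algebra.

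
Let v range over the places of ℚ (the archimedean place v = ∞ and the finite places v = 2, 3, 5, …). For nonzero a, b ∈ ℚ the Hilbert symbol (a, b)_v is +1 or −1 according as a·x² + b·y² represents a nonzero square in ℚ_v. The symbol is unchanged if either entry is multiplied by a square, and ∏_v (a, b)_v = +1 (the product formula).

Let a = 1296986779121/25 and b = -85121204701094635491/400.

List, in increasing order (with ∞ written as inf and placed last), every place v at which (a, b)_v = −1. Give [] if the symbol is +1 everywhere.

Mod squares: a ≡ 41, b ≡ -177859. Check v ∈ {∞, 2, 3, 5, 11, 19, 23, 37, 41}.
v=23: a=23^2·(≡18), b=23^3·(≡3) mod 23; (18|23)=+1, (3|23)=+1; (−1)^{2·3·11}·(+1)^3·(+1)^2 = +1.
v=41: a=41^1·(≡23), b=41^2·(≡5) mod 41; (23|41)=+1, (5|41)=+1; (−1)^{1·2·20}·(+1)^2·(+1)^1 = +1.
v=3: a=3^0·(≡2), b=3^2·(≡2) mod 3; (2|3)=-1, (2|3)=-1; (−1)^{0·2·1}·(-1)^2·(-1)^0 = +1.
v=37: a=37^2·(≡34), b=37^3·(≡26) mod 37; (34|37)=+1, (26|37)=+1; (−1)^{2·3·18}·(+1)^3·(+1)^2 = +1.
v=∞: 41 > 0 and -177859 < 0  ⇒  (a,b)_∞ = +1.
v=5: a=5^-2·(≡1), b=5^-2·(≡4) mod 5; (1|5)=+1, (4|5)=+1; (−1)^{-2·-2·2}·(+1)^-2·(+1)^-2 = +1.
v=2: v_2(a)=0, v_2(b)=-4; units ≡ 1, 5 (mod 8); ε·ε+αω+βω = 0·0+0·1+-4·0 ≡ 0  ⇒  (a,b)_2 = +1.
v=19: a=19^2·(≡18), b=19^3·(≡16) mod 19; (18|19)=-1, (16|19)=+1; (−1)^{2·3·9}·(-1)^3·(+1)^2 = -1.
v=11: a=11^2·(≡10), b=11^3·(≡1) mod 11; (10|11)=-1, (1|11)=+1; (−1)^{2·3·5}·(-1)^3·(+1)^2 = -1.
|Ram(41, -177859)| = 2, even; anisotropic at {11, 19}.

[11, 19]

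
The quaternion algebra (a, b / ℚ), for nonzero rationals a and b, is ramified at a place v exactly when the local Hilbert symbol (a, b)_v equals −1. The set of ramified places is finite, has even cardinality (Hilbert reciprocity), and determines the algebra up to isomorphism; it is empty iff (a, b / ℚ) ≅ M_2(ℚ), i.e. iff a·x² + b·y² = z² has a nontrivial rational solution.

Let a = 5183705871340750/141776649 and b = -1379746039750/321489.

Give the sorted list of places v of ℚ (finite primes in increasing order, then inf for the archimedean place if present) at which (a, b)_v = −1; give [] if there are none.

Mod squares: a ≡ 50830, b ≡ -3910. Check v ∈ {∞, 2, 3, 5, 7, 13, 17, 23}.
v=7: a=7^-4·(≡3), b=7^-2·(≡3) mod 7; (3|7)=-1, (3|7)=-1; (−1)^{-4·-2·3}·(-1)^-2·(-1)^-4 = +1.
v=17: a=17^7·(≡9), b=17^5·(≡2) mod 17; (9|17)=+1, (2|17)=+1; (−1)^{7·5·8}·(+1)^5·(+1)^7 = +1.
v=23: a=23^1·(≡13), b=23^1·(≡5) mod 23; (13|23)=+1, (5|23)=-1; (−1)^{1·1·11}·(+1)^1·(-1)^1 = +1.
v=∞: 50830 > 0 and -3910 < 0  ⇒  (a,b)_∞ = +1.
v=2: v_2(a)=1, v_2(b)=1; units ≡ 7, 5 (mod 8); ε·ε+αω+βω = 1·0+1·1+1·0 ≡ 1  ⇒  (a,b)_2 = -1.
v=3: a=3^-10·(≡1), b=3^-8·(≡2) mod 3; (1|3)=+1, (2|3)=-1; (−1)^{-10·-8·1}·(+1)^-8·(-1)^-10 = +1.
v=13: a=13^3·(≡3), b=13^2·(≡1) mod 13; (3|13)=+1, (1|13)=+1; (−1)^{3·2·6}·(+1)^2·(+1)^3 = +1.
v=5: a=5^3·(≡4), b=5^3·(≡3) mod 5; (4|5)=+1, (3|5)=-1; (−1)^{3·3·2}·(+1)^3·(-1)^3 = -1.
|Ram(50830, -3910)| = 2, even; anisotropic at {2, 5}.

[2, 5]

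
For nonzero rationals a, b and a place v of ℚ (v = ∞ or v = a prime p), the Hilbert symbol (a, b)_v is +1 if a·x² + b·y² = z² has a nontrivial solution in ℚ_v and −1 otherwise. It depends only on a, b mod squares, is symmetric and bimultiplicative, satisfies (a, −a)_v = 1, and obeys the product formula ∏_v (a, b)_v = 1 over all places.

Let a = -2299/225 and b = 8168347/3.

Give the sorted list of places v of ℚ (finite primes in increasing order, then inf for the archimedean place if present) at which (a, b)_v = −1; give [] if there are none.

(a, b) ≡ (-19, 561) mod (ℚ^×)²; places V = {2, 3, 5, 11, 17, 19, ∞}.
(a,b)_3: α=-2, u≡2; β=-1, v≡1 (mod 3); (2|3)=-1, (1|3)=+1; sign (−1)^0·-1^-1·+1^-2 = -1.
(a,b)_17: α=0, u≡16; β=1, v≡1 (mod 17); (16|17)=+1, (1|17)=+1; sign (−1)^0·+1^1·+1^0 = +1.
(a,b)_∞: sgn(-19)=−, sgn(561)=+, so +1.
(a,b)_11: α=2, u≡5; β=3, v≡7 (mod 11); (5|11)=+1, (7|11)=-1; sign (−1)^0·+1^3·-1^2 = +1.
(a,b)_2: α=0, β=0; u≡5, v≡1 (mod 8); ε(u)ε(v)=0·0, αω(v)=0·0, βω(u)=0·1; sum ≡ 0  ⇒  +1.
(a,b)_5: α=-2, u≡4; β=0, v≡4 (mod 5); (4|5)=+1, (4|5)=+1; sign (−1)^0·+1^0·+1^-2 = +1.
(a,b)_19: α=1, u≡15; β=2, v≡12 (mod 19); (15|19)=-1, (12|19)=-1; sign (−1)^0·-1^2·-1^1 = -1.
(-19, 561 / ℚ) ramifies at {3, 19}: a division algebra.

[3, 19]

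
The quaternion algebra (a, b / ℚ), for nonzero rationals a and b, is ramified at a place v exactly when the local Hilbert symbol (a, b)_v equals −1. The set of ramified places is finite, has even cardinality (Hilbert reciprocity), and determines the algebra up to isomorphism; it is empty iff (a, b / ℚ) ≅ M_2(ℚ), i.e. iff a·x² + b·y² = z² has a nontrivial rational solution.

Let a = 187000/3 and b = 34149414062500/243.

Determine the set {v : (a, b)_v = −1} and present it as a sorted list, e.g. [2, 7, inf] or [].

Mod squares: a ≡ 5610, b ≡ 3. Check v ∈ {∞, 2, 3, 5, 11, 17}.
v=17: a=17^1·(≡6), b=17^2·(≡3) mod 17; (6|17)=-1, (3|17)=-1; (−1)^{1·2·8}·(-1)^2·(-1)^1 = -1.
v=2: v_2(a)=3, v_2(b)=2; units ≡ 5, 3 (mod 8); ε·ε+αω+βω = 0·1+3·1+2·1 ≡ 1  ⇒  (a,b)_2 = -1.
v=3: a=3^-1·(≡1), b=3^-5·(≡1) mod 3; (1|3)=+1, (1|3)=+1; (−1)^{-1·-5·1}·(+1)^-5·(+1)^-1 = -1.
v=5: a=5^3·(≡2), b=5^12·(≡2) mod 5; (2|5)=-1, (2|5)=-1; (−1)^{3·12·2}·(-1)^12·(-1)^3 = -1.
v=∞: 5610 > 0 and 3 > 0  ⇒  (a,b)_∞ = +1.
v=11: a=11^1·(≡9), b=11^2·(≡3) mod 11; (9|11)=+1, (3|11)=+1; (−1)^{1·2·5}·(+1)^2·(+1)^1 = +1.
Ram(5610, 3) = {2, 3, 5, 17}; no ℚ_2-point on the conic.

[2, 3, 5, 17]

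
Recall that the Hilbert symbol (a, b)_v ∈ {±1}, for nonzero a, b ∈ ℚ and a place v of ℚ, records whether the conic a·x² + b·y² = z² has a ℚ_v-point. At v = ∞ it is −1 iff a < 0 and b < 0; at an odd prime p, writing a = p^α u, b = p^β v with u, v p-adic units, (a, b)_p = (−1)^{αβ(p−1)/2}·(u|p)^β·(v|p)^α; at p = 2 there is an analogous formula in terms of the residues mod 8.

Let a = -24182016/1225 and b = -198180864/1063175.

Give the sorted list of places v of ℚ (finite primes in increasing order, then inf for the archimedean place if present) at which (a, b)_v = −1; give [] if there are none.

(a, b) ≡ (-69, -483) mod (ℚ^×)²; places V = {2, 3, 5, 7, 23, 37, 43, ∞}.
(a,b)_23: α=1, u≡5; β=-1, v≡6 (mod 23); (5|23)=-1, (6|23)=+1; sign (−1)^1·-1^-1·+1^1 = +1.
(a,b)_2: α=8, β=20; u≡3, v≡5 (mod 8); ε(u)ε(v)=1·0, αω(v)=8·1, βω(u)=20·1; sum ≡ 0  ⇒  +1.
(a,b)_5: α=-2, u≡1; β=-2, v≡3 (mod 5); (1|5)=+1, (3|5)=-1; sign (−1)^0·+1^-2·-1^-2 = +1.
(a,b)_7: α=-2, u≡4; β=1, v≡4 (mod 7); (4|7)=+1, (4|7)=+1; sign (−1)^0·+1^1·+1^-2 = +1.
(a,b)_37: α=2, u≡24; β=0, v≡14 (mod 37); (24|37)=-1, (14|37)=-1; sign (−1)^0·-1^0·-1^2 = +1.
(a,b)_∞: sgn(-69)=−, sgn(-483)=−, so -1.
(a,b)_43: α=0, u≡40; β=-2, v≡18 (mod 43); (40|43)=+1, (18|43)=-1; sign (−1)^0·+1^-2·-1^0 = +1.
(a,b)_3: α=1, u≡1; β=3, v≡1 (mod 3); (1|3)=+1, (1|3)=+1; sign (−1)^1·+1^3·+1^1 = -1.
Ram(-69, -483) = {3, ∞}; no ℚ_3-point on the conic.

[3, inf]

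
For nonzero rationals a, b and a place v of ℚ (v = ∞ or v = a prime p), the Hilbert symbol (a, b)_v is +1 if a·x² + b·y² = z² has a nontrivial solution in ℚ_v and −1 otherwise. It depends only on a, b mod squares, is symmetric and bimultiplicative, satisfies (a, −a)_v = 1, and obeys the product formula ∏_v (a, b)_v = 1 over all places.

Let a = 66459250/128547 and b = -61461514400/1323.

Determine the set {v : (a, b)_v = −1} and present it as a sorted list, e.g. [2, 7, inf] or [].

[2, 3, 5, 13]

Mod squares: a ≡ 390, b ≡ -78. Check v ∈ {∞, 2, 3, 5, 7, 11, 13, 17, 23}.
v=7: a=7^0·(≡3), b=7^-2·(≡6) mod 7; (3|7)=-1, (6|7)=-1; (−1)^{0·-2·3}·(-1)^-2·(-1)^0 = +1.
v=17: a=17^0·(≡13), b=17^2·(≡14) mod 17; (13|17)=+1, (14|17)=-1; (−1)^{0·2·8}·(+1)^2·(-1)^0 = +1.
v=2: v_2(a)=1, v_2(b)=5; units ≡ 3, 1 (mod 8); ε·ε+αω+βω = 1·0+1·0+5·1 ≡ 1  ⇒  (a,b)_2 = -1.
v=3: a=3^-5·(≡1), b=3^-3·(≡1) mod 3; (1|3)=+1, (1|3)=+1; (−1)^{-5·-3·1}·(+1)^-3·(+1)^-5 = -1.
v=23: a=23^-2·(≡17), b=23^0·(≡22) mod 23; (17|23)=-1, (22|23)=-1; (−1)^{-2·0·11}·(-1)^0·(-1)^-2 = +1.
v=11: a=11^2·(≡9), b=11^2·(≡2) mod 11; (9|11)=+1, (2|11)=-1; (−1)^{2·2·5}·(+1)^2·(-1)^2 = +1.
v=13: a=13^3·(≡4), b=13^3·(≡2) mod 13; (4|13)=+1, (2|13)=-1; (−1)^{3·3·6}·(+1)^3·(-1)^3 = -1.
v=∞: 390 > 0 and -78 < 0  ⇒  (a,b)_∞ = +1.
v=5: a=5^3·(≡2), b=5^2·(≡3) mod 5; (2|5)=-1, (3|5)=-1; (−1)^{3·2·2}·(-1)^2·(-1)^3 = -1.
|Ram(390, -78)| = 4, even; anisotropic at {2, 3, 5, 13}.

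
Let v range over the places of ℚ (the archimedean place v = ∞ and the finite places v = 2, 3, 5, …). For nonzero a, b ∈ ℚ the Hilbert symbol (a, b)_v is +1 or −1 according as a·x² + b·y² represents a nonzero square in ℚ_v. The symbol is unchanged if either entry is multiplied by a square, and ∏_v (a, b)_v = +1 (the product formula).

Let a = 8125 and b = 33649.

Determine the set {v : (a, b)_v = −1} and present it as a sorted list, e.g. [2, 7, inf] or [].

Mod squares: a ≡ 13, b ≡ 33649. Check v ∈ {∞, 2, 5, 7, 11, 13, 19, 23}.
v=23: a=23^0·(≡6), b=23^1·(≡14) mod 23; (6|23)=+1, (14|23)=-1; (−1)^{0·1·11}·(+1)^1·(-1)^0 = +1.
v=2: v_2(a)=0, v_2(b)=0; units ≡ 5, 1 (mod 8); ε·ε+αω+βω = 0·0+0·0+0·1 ≡ 0  ⇒  (a,b)_2 = +1.
v=5: a=5^4·(≡3), b=5^0·(≡4) mod 5; (3|5)=-1, (4|5)=+1; (−1)^{4·0·2}·(-1)^0·(+1)^4 = +1.
v=∞: 13 > 0 and 33649 > 0  ⇒  (a,b)_∞ = +1.
v=7: a=7^0·(≡5), b=7^1·(≡5) mod 7; (5|7)=-1, (5|7)=-1; (−1)^{0·1·3}·(-1)^1·(-1)^0 = -1.
v=19: a=19^0·(≡12), b=19^1·(≡4) mod 19; (12|19)=-1, (4|19)=+1; (−1)^{0·1·9}·(-1)^1·(+1)^0 = -1.
v=13: a=13^1·(≡1), b=13^0·(≡5) mod 13; (1|13)=+1, (5|13)=-1; (−1)^{1·0·6}·(+1)^0·(-1)^1 = -1.
v=11: a=11^0·(≡7), b=11^1·(≡1) mod 11; (7|11)=-1, (1|11)=+1; (−1)^{0·1·5}·(-1)^1·(+1)^0 = -1.
(13, 33649 / ℚ) ramifies at {7, 11, 13, 19}: a division algebra.

[7, 11, 13, 19]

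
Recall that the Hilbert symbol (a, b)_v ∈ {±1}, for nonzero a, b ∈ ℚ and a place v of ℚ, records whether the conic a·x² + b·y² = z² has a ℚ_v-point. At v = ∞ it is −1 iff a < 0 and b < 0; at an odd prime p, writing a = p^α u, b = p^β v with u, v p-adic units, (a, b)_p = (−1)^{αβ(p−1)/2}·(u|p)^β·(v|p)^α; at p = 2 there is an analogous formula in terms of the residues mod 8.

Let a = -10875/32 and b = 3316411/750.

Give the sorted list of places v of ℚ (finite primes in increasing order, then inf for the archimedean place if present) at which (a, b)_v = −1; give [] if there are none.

[3, 7, 17, 29]

(a, b) ≡ (-870, 103530) mod (ℚ^×)²; places V = {2, 3, 5, 7, 17, 29, 31, ∞}.
(a,b)_31: α=0, u≡6; β=2, v≡12 (mod 31); (6|31)=-1, (12|31)=-1; sign (−1)^0·-1^2·-1^0 = +1.
(a,b)_3: α=1, u≡1; β=-1, v≡1 (mod 3); (1|3)=+1, (1|3)=+1; sign (−1)^1·+1^-1·+1^1 = -1.
(a,b)_29: α=1, u≡20; β=1, v≡26 (mod 29); (20|29)=+1, (26|29)=-1; sign (−1)^0·+1^1·-1^1 = -1.
(a,b)_2: α=-5, β=-1; u≡5, v≡5 (mod 8); ε(u)ε(v)=0·0, αω(v)=-5·1, βω(u)=-1·1; sum ≡ 0  ⇒  +1.
(a,b)_17: α=0, u≡6; β=1, v≡4 (mod 17); (6|17)=-1, (4|17)=+1; sign (−1)^0·-1^1·+1^0 = -1.
(a,b)_∞: sgn(-870)=−, sgn(103530)=+, so +1.
(a,b)_5: α=3, u≡4; β=-3, v≡1 (mod 5); (4|5)=+1, (1|5)=+1; sign (−1)^0·+1^-3·+1^3 = +1.
(a,b)_7: α=0, u≡6; β=1, v≡6 (mod 7); (6|7)=-1, (6|7)=-1; sign (−1)^0·-1^1·-1^0 = -1.
Ram(-870, 103530) = {3, 7, 17, 29}; no ℚ_3-point on the conic.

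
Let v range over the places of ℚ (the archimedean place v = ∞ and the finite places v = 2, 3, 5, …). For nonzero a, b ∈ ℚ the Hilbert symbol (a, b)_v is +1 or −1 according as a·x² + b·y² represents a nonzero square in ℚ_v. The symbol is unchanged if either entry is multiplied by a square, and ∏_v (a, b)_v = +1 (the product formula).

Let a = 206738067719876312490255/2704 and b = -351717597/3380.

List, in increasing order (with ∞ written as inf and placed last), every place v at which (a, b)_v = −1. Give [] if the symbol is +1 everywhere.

[2, 5, 23, 37]

(a, b) ≡ (37141895, -1614865) mod (ℚ^×)²; places V = {2, 3, 5, 7, 11, 13, 23, 29, 37, 43, ∞}.
(a,b)_7: α=5, u≡6; β=1, v≡1 (mod 7); (6|7)=-1, (1|7)=+1; sign (−1)^1·-1^1·+1^5 = +1.
(a,b)_29: α=3, u≡4; β=1, v≡28 (mod 29); (4|29)=+1, (28|29)=+1; sign (−1)^0·+1^1·+1^3 = +1.
(a,b)_43: α=3, u≡24; β=1, v≡34 (mod 43); (24|43)=+1, (34|43)=-1; sign (−1)^1·+1^1·-1^3 = +1.
(a,b)_11: α=2, u≡2; β=2, v≡5 (mod 11); (2|11)=-1, (5|11)=+1; sign (−1)^0·-1^2·+1^2 = +1.
(a,b)_∞: sgn(37141895)=+, sgn(-1614865)=−, so +1.
(a,b)_5: α=1, u≡4; β=-1, v≡3 (mod 5); (4|5)=+1, (3|5)=-1; sign (−1)^0·+1^-1·-1^1 = -1.
(a,b)_2: α=-4, β=-2; u≡7, v≡7 (mod 8); ε(u)ε(v)=1·1, αω(v)=-4·0, βω(u)=-2·0; sum ≡ 1  ⇒  -1.
(a,b)_37: α=3, u≡7; β=1, v≡35 (mod 37); (7|37)=+1, (35|37)=-1; sign (−1)^0·+1^1·-1^3 = -1.
(a,b)_3: α=2, u≡2; β=2, v≡2 (mod 3); (2|3)=-1, (2|3)=-1; sign (−1)^0·-1^2·-1^2 = +1.
(a,b)_13: α=-2, u≡7; β=-2, v≡6 (mod 13); (7|13)=-1, (6|13)=-1; sign (−1)^0·-1^-2·-1^-2 = +1.
(a,b)_23: α=1, u≡1; β=0, v≡10 (mod 23); (1|23)=+1, (10|23)=-1; sign (−1)^0·+1^0·-1^1 = -1.
Ram(37141895, -1614865) = {2, 5, 23, 37}; no ℚ_2-point on the conic.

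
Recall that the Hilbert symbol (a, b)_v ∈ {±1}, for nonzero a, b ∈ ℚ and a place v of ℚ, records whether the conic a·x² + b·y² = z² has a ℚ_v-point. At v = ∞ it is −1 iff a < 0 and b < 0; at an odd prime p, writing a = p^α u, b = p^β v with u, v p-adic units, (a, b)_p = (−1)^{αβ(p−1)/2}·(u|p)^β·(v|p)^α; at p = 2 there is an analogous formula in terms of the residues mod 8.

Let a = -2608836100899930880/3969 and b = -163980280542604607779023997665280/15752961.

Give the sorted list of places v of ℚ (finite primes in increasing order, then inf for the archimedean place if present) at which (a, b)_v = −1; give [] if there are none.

[2, 19, 31, inf]

Mod squares: a ≡ -2506195, b ≡ -57970. Check v ∈ {∞, 2, 3, 5, 7, 11, 13, 17, 19, 23, 31, 37}.
v=11: a=11^4·(≡4), b=11^5·(≡2) mod 11; (4|11)=+1, (2|11)=-1; (−1)^{4·5·5}·(+1)^5·(-1)^4 = +1.
v=37: a=37^1·(≡33), b=37^2·(≡21) mod 37; (33|37)=+1, (21|37)=+1; (−1)^{1·2·18}·(+1)^2·(+1)^1 = +1.
v=3: a=3^-4·(≡2), b=3^-8·(≡2) mod 3; (2|3)=-1, (2|3)=-1; (−1)^{-4·-8·1}·(-1)^-8·(-1)^-4 = +1.
v=7: a=7^-2·(≡2), b=7^-4·(≡4) mod 7; (2|7)=+1, (4|7)=+1; (−1)^{-2·-4·3}·(+1)^-4·(+1)^-2 = +1.
v=13: a=13^0·(≡12), b=13^2·(≡1) mod 13; (12|13)=+1, (1|13)=+1; (−1)^{0·2·6}·(+1)^2·(+1)^0 = +1.
v=17: a=17^2·(≡16), b=17^3·(≡6) mod 17; (16|17)=+1, (6|17)=-1; (−1)^{2·3·8}·(+1)^3·(-1)^2 = +1.
v=19: a=19^1·(≡8), b=19^2·(≡2) mod 19; (8|19)=-1, (2|19)=-1; (−1)^{1·2·9}·(-1)^2·(-1)^1 = -1.
v=5: a=5^1·(≡1), b=5^1·(≡4) mod 5; (1|5)=+1, (4|5)=+1; (−1)^{1·1·2}·(+1)^1·(+1)^1 = +1.
v=31: a=31^3·(≡21), b=31^5·(≡26) mod 31; (21|31)=-1, (26|31)=-1; (−1)^{3·5·15}·(-1)^5·(-1)^3 = -1.
v=∞: -2506195 < 0 and -57970 < 0  ⇒  (a,b)_∞ = -1.
v=2: v_2(a)=8, v_2(b)=15; units ≡ 5, 7 (mod 8); ε·ε+αω+βω = 0·1+8·0+15·1 ≡ 1  ⇒  (a,b)_2 = -1.
v=23: a=23^1·(≡16), b=23^2·(≡18) mod 23; (16|23)=+1, (18|23)=+1; (−1)^{1·2·11}·(+1)^2·(+1)^1 = +1.
Ram(-2506195, -57970) = {2, 19, 31, ∞}; no ℚ_2-point on the conic.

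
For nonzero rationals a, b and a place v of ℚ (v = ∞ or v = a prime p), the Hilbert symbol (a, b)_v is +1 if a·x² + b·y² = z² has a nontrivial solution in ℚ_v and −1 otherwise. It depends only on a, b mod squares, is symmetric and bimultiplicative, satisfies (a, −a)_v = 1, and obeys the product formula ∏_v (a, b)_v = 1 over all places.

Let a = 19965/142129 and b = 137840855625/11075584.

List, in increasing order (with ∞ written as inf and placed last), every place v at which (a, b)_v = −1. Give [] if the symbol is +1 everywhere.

Mod squares: a ≡ 165, b ≡ 561. Check v ∈ {∞, 2, 3, 5, 11, 13, 17, 19, 29}.
v=∞: 165 > 0 and 561 > 0  ⇒  (a,b)_∞ = +1.
v=2: v_2(a)=0, v_2(b)=-16; units ≡ 5, 1 (mod 8); ε·ε+αω+βω = 0·0+0·0+-16·1 ≡ 0  ⇒  (a,b)_2 = +1.
v=11: a=11^3·(≡9), b=11^3·(≡7) mod 11; (9|11)=+1, (7|11)=-1; (−1)^{3·3·5}·(+1)^3·(-1)^3 = +1.
v=13: a=13^-2·(≡4), b=13^-2·(≡6) mod 13; (4|13)=+1, (6|13)=-1; (−1)^{-2·-2·6}·(+1)^-2·(-1)^-2 = +1.
v=5: a=5^1·(≡2), b=5^4·(≡1) mod 5; (2|5)=-1, (1|5)=+1; (−1)^{1·4·2}·(-1)^4·(+1)^1 = +1.
v=3: a=3^1·(≡1), b=3^3·(≡1) mod 3; (1|3)=+1, (1|3)=+1; (−1)^{1·3·1}·(+1)^3·(+1)^1 = -1.
v=17: a=17^0·(≡14), b=17^1·(≡1) mod 17; (14|17)=-1, (1|17)=+1; (−1)^{0·1·8}·(-1)^1·(+1)^0 = -1.
v=19: a=19^0·(≡8), b=19^2·(≡12) mod 19; (8|19)=-1, (12|19)=-1; (−1)^{0·2·9}·(-1)^2·(-1)^0 = +1.
v=29: a=29^-2·(≡9), b=29^0·(≡11) mod 29; (9|29)=+1, (11|29)=-1; (−1)^{-2·0·14}·(+1)^0·(-1)^-2 = +1.
Ram(165, 561) = {3, 17}; no ℚ_3-point on the conic.

[3, 17]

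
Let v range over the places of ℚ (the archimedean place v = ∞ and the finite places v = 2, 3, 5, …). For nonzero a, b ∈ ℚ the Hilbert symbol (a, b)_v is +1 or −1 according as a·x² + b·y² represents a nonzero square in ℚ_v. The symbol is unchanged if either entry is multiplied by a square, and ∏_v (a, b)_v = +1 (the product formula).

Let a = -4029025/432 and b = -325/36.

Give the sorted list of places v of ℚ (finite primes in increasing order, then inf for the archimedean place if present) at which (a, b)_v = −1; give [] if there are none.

[3, 13, 23, inf]

Mod squares: a ≡ -9867, b ≡ -13. Check v ∈ {∞, 2, 3, 5, 7, 11, 13, 23}.
v=3: a=3^-3·(≡2), b=3^-2·(≡2) mod 3; (2|3)=-1, (2|3)=-1; (−1)^{-3·-2·1}·(-1)^-2·(-1)^-3 = -1.
v=∞: -9867 < 0 and -13 < 0  ⇒  (a,b)_∞ = -1.
v=13: a=13^1·(≡7), b=13^1·(≡4) mod 13; (7|13)=-1, (4|13)=+1; (−1)^{1·1·6}·(-1)^1·(+1)^1 = -1.
v=5: a=5^2·(≡2), b=5^2·(≡2) mod 5; (2|5)=-1, (2|5)=-1; (−1)^{2·2·2}·(-1)^2·(-1)^2 = +1.
v=11: a=11^1·(≡1), b=11^0·(≡9) mod 11; (1|11)=+1, (9|11)=+1; (−1)^{1·0·5}·(+1)^0·(+1)^1 = +1.
v=7: a=7^2·(≡5), b=7^0·(≡4) mod 7; (5|7)=-1, (4|7)=+1; (−1)^{2·0·3}·(-1)^0·(+1)^2 = +1.
v=23: a=23^1·(≡6), b=23^0·(≡21) mod 23; (6|23)=+1, (21|23)=-1; (−1)^{1·0·11}·(+1)^0·(-1)^1 = -1.
v=2: v_2(a)=-4, v_2(b)=-2; units ≡ 5, 3 (mod 8); ε·ε+αω+βω = 0·1+-4·1+-2·1 ≡ 0  ⇒  (a,b)_2 = +1.
|Ram(-9867, -13)| = 4, even; anisotropic at {3, 13, 23, ∞}.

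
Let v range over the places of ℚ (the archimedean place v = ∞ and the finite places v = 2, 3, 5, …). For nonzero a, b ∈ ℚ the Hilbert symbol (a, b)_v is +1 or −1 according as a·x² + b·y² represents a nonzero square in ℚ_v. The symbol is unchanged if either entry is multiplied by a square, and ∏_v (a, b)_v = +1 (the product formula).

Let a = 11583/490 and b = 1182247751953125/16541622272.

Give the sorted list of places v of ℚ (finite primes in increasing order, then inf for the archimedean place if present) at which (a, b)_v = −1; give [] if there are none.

[5, 11]

(a, b) ≡ (1430, 32890) mod (ℚ^×)²; places V = {2, 3, 5, 7, 11, 13, 23, 29, ∞}.
(a,b)_3: α=4, u≡2; β=2, v≡1 (mod 3); (2|3)=-1, (1|3)=+1; sign (−1)^0·-1^2·+1^4 = +1.
(a,b)_11: α=1, u≡5; β=3, v≡1 (mod 11); (5|11)=+1, (1|11)=+1; sign (−1)^1·+1^3·+1^1 = -1.
(a,b)_7: α=-2, u≡4; β=-4, v≡2 (mod 7); (4|7)=+1, (2|7)=+1; sign (−1)^0·+1^-4·+1^-2 = +1.
(a,b)_13: α=1, u≡8; β=3, v≡11 (mod 13); (8|13)=-1, (11|13)=-1; sign (−1)^0·-1^3·-1^1 = +1.
(a,b)_5: α=-1, u≡1; β=9, v≡2 (mod 5); (1|5)=+1, (2|5)=-1; sign (−1)^0·+1^9·-1^-1 = -1.
(a,b)_∞: sgn(1430)=+, sgn(32890)=+, so +1.
(a,b)_29: α=0, u≡25; β=-2, v≡25 (mod 29); (25|29)=+1, (25|29)=+1; sign (−1)^0·+1^-2·+1^0 = +1.
(a,b)_2: α=-1, β=-13; u≡3, v≡5 (mod 8); ε(u)ε(v)=1·0, αω(v)=-1·1, βω(u)=-13·1; sum ≡ 0  ⇒  +1.
(a,b)_23: α=0, u≡2; β=1, v≡3 (mod 23); (2|23)=+1, (3|23)=+1; sign (−1)^0·+1^1·+1^0 = +1.
(1430, 32890 / ℚ) ramifies at {5, 11}: a division algebra.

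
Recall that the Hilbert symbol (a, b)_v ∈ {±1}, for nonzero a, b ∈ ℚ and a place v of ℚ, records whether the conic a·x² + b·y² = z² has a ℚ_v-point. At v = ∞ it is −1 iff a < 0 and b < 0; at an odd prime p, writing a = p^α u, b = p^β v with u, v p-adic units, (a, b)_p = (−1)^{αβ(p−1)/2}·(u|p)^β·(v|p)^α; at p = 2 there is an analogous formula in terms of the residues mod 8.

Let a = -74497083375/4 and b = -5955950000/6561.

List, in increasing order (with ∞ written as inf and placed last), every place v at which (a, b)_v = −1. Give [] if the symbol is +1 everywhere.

[5, 11, 17, inf]

Mod squares: a ≡ -85215, b ≡ -12155. Check v ∈ {∞, 2, 3, 5, 7, 11, 13, 17, 19, 23}.
v=11: a=11^2·(≡10), b=11^1·(≡6) mod 11; (10|11)=-1, (6|11)=-1; (−1)^{2·1·5}·(-1)^1·(-1)^2 = -1.
v=∞: -85215 < 0 and -12155 < 0  ⇒  (a,b)_∞ = -1.
v=2: v_2(a)=-2, v_2(b)=4; units ≡ 1, 5 (mod 8); ε·ε+αω+βω = 0·0+-2·1+4·0 ≡ 0  ⇒  (a,b)_2 = +1.
v=7: a=7^0·(≡5), b=7^2·(≡1) mod 7; (5|7)=-1, (1|7)=+1; (−1)^{0·2·3}·(-1)^2·(+1)^0 = +1.
v=5: a=5^3·(≡2), b=5^5·(≡1) mod 5; (2|5)=-1, (1|5)=+1; (−1)^{3·5·2}·(-1)^5·(+1)^3 = -1.
v=17: a=17^2·(≡7), b=17^1·(≡9) mod 17; (7|17)=-1, (9|17)=+1; (−1)^{2·1·8}·(-1)^1·(+1)^2 = -1.
v=3: a=3^1·(≡2), b=3^-8·(≡1) mod 3; (2|3)=-1, (1|3)=+1; (−1)^{1·-8·1}·(-1)^-8·(+1)^1 = +1.
v=23: a=23^1·(≡14), b=23^0·(≡16) mod 23; (14|23)=-1, (16|23)=+1; (−1)^{1·0·11}·(-1)^0·(+1)^1 = +1.
v=19: a=19^1·(≡15), b=19^0·(≡17) mod 19; (15|19)=-1, (17|19)=+1; (−1)^{1·0·9}·(-1)^0·(+1)^1 = +1.
v=13: a=13^1·(≡9), b=13^1·(≡12) mod 13; (9|13)=+1, (12|13)=+1; (−1)^{1·1·6}·(+1)^1·(+1)^1 = +1.
|Ram(-85215, -12155)| = 4, even; anisotropic at {5, 11, 17, ∞}.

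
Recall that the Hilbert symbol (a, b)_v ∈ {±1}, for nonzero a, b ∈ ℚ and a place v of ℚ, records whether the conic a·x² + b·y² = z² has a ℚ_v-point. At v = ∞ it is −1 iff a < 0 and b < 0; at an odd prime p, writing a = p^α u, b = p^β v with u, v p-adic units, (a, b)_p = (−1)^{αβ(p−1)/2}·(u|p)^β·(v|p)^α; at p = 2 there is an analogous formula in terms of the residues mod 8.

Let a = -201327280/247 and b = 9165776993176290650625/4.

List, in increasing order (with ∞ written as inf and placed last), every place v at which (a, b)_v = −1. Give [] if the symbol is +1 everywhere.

[3, 7, 11, 13, 23, 29]

(a, b) ≡ (-63428365, 127281) mod (ℚ^×)²; places V = {2, 3, 5, 7, 11, 13, 19, 23, 29, ∞}.
(a,b)_7: α=3, u≡2; β=3, v≡2 (mod 7); (2|7)=+1, (2|7)=+1; sign (−1)^1·+1^3·+1^3 = -1.
(a,b)_∞: sgn(-63428365)=−, sgn(127281)=+, so +1.
(a,b)_19: α=-1, u≡2; β=3, v≡17 (mod 19); (2|19)=-1, (17|19)=+1; sign (−1)^1·-1^3·+1^-1 = +1.
(a,b)_5: α=1, u≡2; β=4, v≡4 (mod 5); (2|5)=-1, (4|5)=+1; sign (−1)^0·-1^4·+1^1 = +1.
(a,b)_11: α=1, u≡7; β=5, v≡8 (mod 11); (7|11)=-1, (8|11)=-1; sign (−1)^1·-1^5·-1^1 = -1.
(a,b)_29: α=1, u≡9; β=3, v≡18 (mod 29); (9|29)=+1, (18|29)=-1; sign (−1)^0·+1^3·-1^1 = -1.
(a,b)_3: α=0, u≡2; β=1, v≡1 (mod 3); (2|3)=-1, (1|3)=+1; sign (−1)^0·-1^1·+1^0 = -1.
(a,b)_13: α=-1, u≡9; β=0, v≡5 (mod 13); (9|13)=+1, (5|13)=-1; sign (−1)^0·+1^0·-1^-1 = -1.
(a,b)_2: α=4, β=-2; u≡3, v≡1 (mod 8); ε(u)ε(v)=1·0, αω(v)=4·0, βω(u)=-2·1; sum ≡ 0  ⇒  +1.
(a,b)_23: α=1, u≡11; β=2, v≡7 (mod 23); (11|23)=-1, (7|23)=-1; sign (−1)^0·-1^2·-1^1 = -1.
|Ram(-63428365, 127281)| = 6, even; anisotropic at {3, 7, 11, 13, 23, 29}.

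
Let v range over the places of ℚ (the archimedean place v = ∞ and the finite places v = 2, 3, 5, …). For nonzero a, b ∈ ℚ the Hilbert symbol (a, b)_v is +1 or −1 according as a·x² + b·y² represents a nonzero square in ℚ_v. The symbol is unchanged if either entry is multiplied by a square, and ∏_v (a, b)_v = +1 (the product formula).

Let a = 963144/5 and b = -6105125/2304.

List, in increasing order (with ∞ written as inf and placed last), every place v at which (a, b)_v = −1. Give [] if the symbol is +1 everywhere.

(a, b) ≡ (2730, -5) mod (ℚ^×)²; places V = {2, 3, 5, 7, 13, 17, ∞}.
(a,b)_2: α=3, β=-8; u≡5, v≡3 (mod 8); ε(u)ε(v)=0·1, αω(v)=3·1, βω(u)=-8·1; sum ≡ 1  ⇒  -1.
(a,b)_∞: sgn(2730)=+, sgn(-5)=−, so +1.
(a,b)_5: α=-1, u≡4; β=3, v≡1 (mod 5); (4|5)=+1, (1|5)=+1; sign (−1)^0·+1^3·+1^-1 = +1.
(a,b)_17: α=0, u≡12; β=2, v≡12 (mod 17); (12|17)=-1, (12|17)=-1; sign (−1)^0·-1^2·-1^0 = +1.
(a,b)_13: α=1, u≡8; β=2, v≡5 (mod 13); (8|13)=-1, (5|13)=-1; sign (−1)^0·-1^2·-1^1 = -1.
(a,b)_7: α=3, u≡3; β=0, v≡2 (mod 7); (3|7)=-1, (2|7)=+1; sign (−1)^0·-1^0·+1^3 = +1.
(a,b)_3: α=3, u≡1; β=-2, v≡1 (mod 3); (1|3)=+1, (1|3)=+1; sign (−1)^0·+1^-2·+1^3 = +1.
Ram(2730, -5) = {2, 13}; no ℚ_2-point on the conic.

[2, 13]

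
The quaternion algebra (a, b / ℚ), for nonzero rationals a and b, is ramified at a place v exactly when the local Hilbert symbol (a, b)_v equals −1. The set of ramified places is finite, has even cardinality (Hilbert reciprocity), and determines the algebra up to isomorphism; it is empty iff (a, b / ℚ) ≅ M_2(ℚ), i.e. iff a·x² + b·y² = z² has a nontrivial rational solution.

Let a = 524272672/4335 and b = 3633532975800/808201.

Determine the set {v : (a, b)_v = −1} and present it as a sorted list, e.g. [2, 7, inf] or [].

[2, 5, 7, 13]

Mod squares: a ≡ 4830, b ≡ 12558. Check v ∈ {∞, 2, 3, 5, 7, 11, 13, 17, 23, 29, 31}.
v=7: a=7^1·(≡1), b=7^3·(≡1) mod 7; (1|7)=+1, (1|7)=+1; (−1)^{1·3·3}·(+1)^3·(+1)^1 = -1.
v=31: a=31^0·(≡2), b=31^-2·(≡22) mod 31; (2|31)=+1, (22|31)=-1; (−1)^{0·-2·15}·(+1)^-2·(-1)^0 = +1.
v=2: v_2(a)=5, v_2(b)=3; units ≡ 7, 7 (mod 8); ε·ε+αω+βω = 1·1+5·0+3·0 ≡ 1  ⇒  (a,b)_2 = -1.
v=5: a=5^-1·(≡1), b=5^2·(≡2) mod 5; (1|5)=+1, (2|5)=-1; (−1)^{-1·2·2}·(+1)^2·(-1)^-1 = -1.
v=13: a=13^0·(≡11), b=13^1·(≡10) mod 13; (11|13)=-1, (10|13)=+1; (−1)^{0·1·6}·(-1)^1·(+1)^0 = -1.
v=29: a=29^2·(≡13), b=29^-2·(≡6) mod 29; (13|29)=+1, (6|29)=+1; (−1)^{2·-2·14}·(+1)^-2·(+1)^2 = +1.
v=11: a=11^2·(≡9), b=11^0·(≡10) mod 11; (9|11)=+1, (10|11)=-1; (−1)^{2·0·5}·(+1)^0·(-1)^2 = +1.
v=3: a=3^-1·(≡2), b=3^11·(≡1) mod 3; (2|3)=-1, (1|3)=+1; (−1)^{-1·11·1}·(-1)^11·(+1)^-1 = +1.
v=∞: 4830 > 0 and 12558 > 0  ⇒  (a,b)_∞ = +1.
v=17: a=17^-2·(≡9), b=17^0·(≡11) mod 17; (9|17)=+1, (11|17)=-1; (−1)^{-2·0·8}·(+1)^0·(-1)^-2 = +1.
v=23: a=23^1·(≡16), b=23^1·(≡11) mod 23; (16|23)=+1, (11|23)=-1; (−1)^{1·1·11}·(+1)^1·(-1)^1 = +1.
(4830, 12558 / ℚ) ramifies at {2, 5, 7, 13}: a division algebra.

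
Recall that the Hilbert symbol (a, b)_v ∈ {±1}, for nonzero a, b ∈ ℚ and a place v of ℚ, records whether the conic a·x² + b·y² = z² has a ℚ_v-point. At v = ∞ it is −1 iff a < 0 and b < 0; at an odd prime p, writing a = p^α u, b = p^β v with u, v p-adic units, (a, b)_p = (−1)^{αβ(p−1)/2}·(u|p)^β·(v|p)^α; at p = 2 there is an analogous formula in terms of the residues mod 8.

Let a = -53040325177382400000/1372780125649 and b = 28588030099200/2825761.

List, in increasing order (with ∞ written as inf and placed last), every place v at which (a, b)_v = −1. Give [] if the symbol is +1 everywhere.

Mod squares: a ≡ -49335, b ≡ 143. Check v ∈ {∞, 2, 3, 5, 11, 13, 17, 23, 41}.
v=∞: -49335 < 0 and 143 > 0  ⇒  (a,b)_∞ = +1.
v=17: a=17^-2·(≡15), b=17^0·(≡3) mod 17; (15|17)=+1, (3|17)=-1; (−1)^{-2·0·8}·(+1)^0·(-1)^-2 = +1.
v=5: a=5^5·(≡3), b=5^2·(≡3) mod 5; (3|5)=-1, (3|5)=-1; (−1)^{5·2·2}·(-1)^2·(-1)^5 = -1.
v=2: v_2(a)=12, v_2(b)=8; units ≡ 1, 7 (mod 8); ε·ε+αω+βω = 0·1+12·0+8·0 ≡ 0  ⇒  (a,b)_2 = +1.
v=11: a=11^3·(≡5), b=11^1·(≡10) mod 11; (5|11)=+1, (10|11)=-1; (−1)^{3·1·5}·(+1)^1·(-1)^3 = +1.
v=3: a=3^9·(≡1), b=3^10·(≡2) mod 3; (1|3)=+1, (2|3)=-1; (−1)^{9·10·1}·(+1)^10·(-1)^9 = -1.
v=23: a=23^3·(≡17), b=23^2·(≡14) mod 23; (17|23)=-1, (14|23)=-1; (−1)^{3·2·11}·(-1)^2·(-1)^3 = -1.
v=13: a=13^1·(≡9), b=13^1·(≡6) mod 13; (9|13)=+1, (6|13)=-1; (−1)^{1·1·6}·(+1)^1·(-1)^1 = -1.
v=41: a=41^-6·(≡34), b=41^-4·(≡31) mod 41; (34|41)=-1, (31|41)=+1; (−1)^{-6·-4·20}·(-1)^-4·(+1)^-6 = +1.
|Ram(-49335, 143)| = 4, even; anisotropic at {3, 5, 13, 23}.

[3, 5, 13, 23]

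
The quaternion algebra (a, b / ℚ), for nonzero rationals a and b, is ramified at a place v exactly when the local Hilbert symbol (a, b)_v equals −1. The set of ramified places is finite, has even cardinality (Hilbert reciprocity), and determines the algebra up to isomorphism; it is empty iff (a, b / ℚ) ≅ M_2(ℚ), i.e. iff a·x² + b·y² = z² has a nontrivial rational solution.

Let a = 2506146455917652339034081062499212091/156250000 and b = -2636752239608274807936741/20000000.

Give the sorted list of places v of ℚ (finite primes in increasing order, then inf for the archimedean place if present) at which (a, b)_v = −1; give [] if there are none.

[2, 3, 7, 17]

Mod squares: a ≡ 250971, b ≡ -3145. Check v ∈ {∞, 2, 3, 5, 7, 11, 17, 19, 29, 37}.
v=19: a=19^3·(≡1), b=19^2·(≡11) mod 19; (1|19)=+1, (11|19)=+1; (−1)^{3·2·9}·(+1)^2·(+1)^3 = +1.
v=17: a=17^7·(≡7), b=17^5·(≡13) mod 17; (7|17)=-1, (13|17)=+1; (−1)^{7·5·8}·(-1)^5·(+1)^7 = -1.
v=5: a=5^-10·(≡1), b=5^-7·(≡4) mod 5; (1|5)=+1, (4|5)=+1; (−1)^{-10·-7·2}·(+1)^-7·(+1)^-10 = +1.
v=11: a=11^4·(≡2), b=11^2·(≡4) mod 11; (2|11)=-1, (4|11)=+1; (−1)^{4·2·5}·(-1)^2·(+1)^4 = +1.
v=37: a=37^5·(≡25), b=37^5·(≡7) mod 37; (25|37)=+1, (7|37)=+1; (−1)^{5·5·18}·(+1)^5·(+1)^5 = +1.
v=∞: 250971 > 0 and -3145 < 0  ⇒  (a,b)_∞ = +1.
v=2: v_2(a)=-4, v_2(b)=-8; units ≡ 3, 7 (mod 8); ε·ε+αω+βω = 1·1+-4·0+-8·1 ≡ 1  ⇒  (a,b)_2 = -1.
v=3: a=3^11·(≡2), b=3^6·(≡2) mod 3; (2|3)=-1, (2|3)=-1; (−1)^{11·6·1}·(-1)^6·(-1)^11 = -1.
v=7: a=7^1·(≡3), b=7^0·(≡6) mod 7; (3|7)=-1, (6|7)=-1; (−1)^{1·0·3}·(-1)^0·(-1)^1 = -1.
v=29: a=29^4·(≡23), b=29^2·(≡28) mod 29; (23|29)=+1, (28|29)=+1; (−1)^{4·2·14}·(+1)^2·(+1)^4 = +1.
(250971, -3145 / ℚ) ramifies at {2, 3, 7, 17}: a division algebra.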